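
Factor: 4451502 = 2^1* 3^1*11^1*67447^1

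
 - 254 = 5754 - 6008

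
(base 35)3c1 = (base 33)3p4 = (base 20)A4G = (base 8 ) 10000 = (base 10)4096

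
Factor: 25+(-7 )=2^1*3^2 = 18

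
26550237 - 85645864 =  - 59095627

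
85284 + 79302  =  164586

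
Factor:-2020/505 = -4 = -  2^2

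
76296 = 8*9537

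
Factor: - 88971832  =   - 2^3*19^1*585341^1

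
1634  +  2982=4616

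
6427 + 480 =6907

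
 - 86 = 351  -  437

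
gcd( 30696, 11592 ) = 24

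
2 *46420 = 92840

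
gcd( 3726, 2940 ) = 6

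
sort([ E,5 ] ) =[E, 5] 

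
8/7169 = 8/7169 = 0.00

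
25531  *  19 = 485089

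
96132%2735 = 407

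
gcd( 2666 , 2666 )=2666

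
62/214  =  31/107 = 0.29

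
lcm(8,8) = 8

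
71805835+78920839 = 150726674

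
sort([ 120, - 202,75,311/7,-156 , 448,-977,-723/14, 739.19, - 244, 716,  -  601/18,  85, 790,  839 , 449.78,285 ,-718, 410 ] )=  [ - 977,-718, - 244, - 202,-156,-723/14, - 601/18, 311/7,75, 85, 120, 285, 410,448 , 449.78, 716, 739.19, 790, 839]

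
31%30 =1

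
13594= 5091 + 8503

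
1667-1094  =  573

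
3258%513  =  180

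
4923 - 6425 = -1502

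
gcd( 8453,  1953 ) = 1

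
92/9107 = 92/9107= 0.01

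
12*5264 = 63168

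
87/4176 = 1/48 = 0.02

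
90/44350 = 9/4435  =  0.00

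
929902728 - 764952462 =164950266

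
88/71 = 1 + 17/71=   1.24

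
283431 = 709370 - 425939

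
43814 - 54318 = -10504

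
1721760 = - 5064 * (-340)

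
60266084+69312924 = 129579008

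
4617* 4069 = 18786573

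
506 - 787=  - 281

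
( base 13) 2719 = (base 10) 5599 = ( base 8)12737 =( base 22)bcb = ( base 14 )207D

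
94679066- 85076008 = 9603058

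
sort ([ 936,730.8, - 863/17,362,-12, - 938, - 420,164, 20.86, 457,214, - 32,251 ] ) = [-938, - 420, - 863/17, - 32, - 12,  20.86,164,214,251,362, 457, 730.8, 936]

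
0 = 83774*0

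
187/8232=187/8232=0.02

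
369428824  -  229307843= 140120981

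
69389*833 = 57801037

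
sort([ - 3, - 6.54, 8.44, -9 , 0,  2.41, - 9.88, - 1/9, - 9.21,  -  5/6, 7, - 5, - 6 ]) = [ - 9.88, - 9.21,- 9,-6.54, - 6, - 5, - 3, - 5/6, - 1/9 , 0,  2.41, 7, 8.44 ]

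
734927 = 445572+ 289355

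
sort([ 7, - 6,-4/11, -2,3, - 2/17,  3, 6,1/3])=[ - 6, - 2, - 4/11, - 2/17,1/3,3, 3, 6,7 ]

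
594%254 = 86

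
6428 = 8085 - 1657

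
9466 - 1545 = 7921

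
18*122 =2196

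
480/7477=480/7477 = 0.06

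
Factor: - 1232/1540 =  - 2^2*5^( -1) = -  4/5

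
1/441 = 1/441 = 0.00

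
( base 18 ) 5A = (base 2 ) 1100100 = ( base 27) 3j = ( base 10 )100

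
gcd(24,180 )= 12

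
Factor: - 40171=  - 17^2*139^1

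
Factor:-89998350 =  - 2^1 * 3^1*5^2 *13^1*46153^1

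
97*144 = 13968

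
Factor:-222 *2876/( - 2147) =2^3 *3^1*19^( - 1)*37^1*113^( - 1 )*719^1 = 638472/2147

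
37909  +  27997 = 65906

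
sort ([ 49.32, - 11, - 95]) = [ - 95, - 11, 49.32]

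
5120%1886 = 1348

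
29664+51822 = 81486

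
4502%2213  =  76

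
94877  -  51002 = 43875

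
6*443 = 2658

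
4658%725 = 308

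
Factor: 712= 2^3*89^1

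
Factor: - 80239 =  - 80239^1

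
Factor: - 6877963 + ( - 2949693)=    - 9827656 =- 2^3*1228457^1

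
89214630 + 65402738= 154617368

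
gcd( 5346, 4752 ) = 594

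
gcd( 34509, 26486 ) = 1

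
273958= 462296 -188338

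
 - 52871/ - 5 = 52871/5  =  10574.20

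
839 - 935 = - 96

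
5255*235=1234925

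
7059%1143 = 201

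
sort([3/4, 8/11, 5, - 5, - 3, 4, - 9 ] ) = [ - 9,-5, - 3, 8/11,3/4,  4, 5 ] 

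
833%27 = 23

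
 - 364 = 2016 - 2380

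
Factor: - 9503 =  - 13^1*17^1*43^1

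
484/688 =121/172=0.70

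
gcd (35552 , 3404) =4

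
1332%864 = 468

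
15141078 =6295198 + 8845880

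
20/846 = 10/423 = 0.02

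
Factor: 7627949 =7^1*19^1* 83^1 *691^1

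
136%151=136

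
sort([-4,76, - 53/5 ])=[ - 53/5, - 4, 76 ] 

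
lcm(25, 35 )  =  175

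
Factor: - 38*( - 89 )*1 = 3382 = 2^1 * 19^1*89^1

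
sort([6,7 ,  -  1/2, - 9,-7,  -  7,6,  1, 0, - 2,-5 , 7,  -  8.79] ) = [ - 9,  -  8.79, - 7, -7, - 5,-2 ,-1/2, 0, 1,6, 6, 7 , 7] 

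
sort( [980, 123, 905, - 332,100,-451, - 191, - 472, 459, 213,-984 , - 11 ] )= [ - 984,  -  472, - 451, - 332, - 191, - 11,100, 123, 213, 459, 905, 980]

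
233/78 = 233/78  =  2.99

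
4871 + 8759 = 13630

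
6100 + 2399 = 8499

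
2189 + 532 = 2721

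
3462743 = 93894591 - 90431848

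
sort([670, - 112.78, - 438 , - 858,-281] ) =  [ - 858, - 438, - 281, - 112.78, 670] 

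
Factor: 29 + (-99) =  - 2^1*5^1*7^1 = - 70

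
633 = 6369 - 5736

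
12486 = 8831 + 3655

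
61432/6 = 10238 + 2/3=10238.67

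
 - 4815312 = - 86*55992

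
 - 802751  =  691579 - 1494330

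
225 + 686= 911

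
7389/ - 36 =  - 206+3/4 = - 205.25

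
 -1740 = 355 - 2095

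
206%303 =206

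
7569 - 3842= 3727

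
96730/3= 32243+1/3 = 32243.33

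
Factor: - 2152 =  - 2^3*269^1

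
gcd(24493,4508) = 7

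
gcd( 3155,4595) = 5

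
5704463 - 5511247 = 193216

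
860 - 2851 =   -  1991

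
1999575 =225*8887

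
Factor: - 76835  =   - 5^1*11^2*127^1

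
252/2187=28/243 = 0.12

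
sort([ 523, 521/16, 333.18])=[ 521/16 , 333.18,  523] 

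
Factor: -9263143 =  -9263143^1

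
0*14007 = 0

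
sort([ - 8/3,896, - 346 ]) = [ - 346, - 8/3,896 ] 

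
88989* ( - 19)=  - 1690791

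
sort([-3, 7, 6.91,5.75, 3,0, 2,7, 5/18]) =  [ - 3,0,5/18, 2,3,5.75,6.91, 7,7 ]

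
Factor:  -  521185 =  - 5^1 *7^1 * 14891^1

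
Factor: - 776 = -2^3*97^1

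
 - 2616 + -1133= - 3749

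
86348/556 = 155 + 42/139 = 155.30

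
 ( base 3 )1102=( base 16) 26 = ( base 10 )38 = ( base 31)17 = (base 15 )28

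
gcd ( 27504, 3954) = 6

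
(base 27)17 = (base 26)18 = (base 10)34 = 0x22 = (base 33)11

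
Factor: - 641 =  - 641^1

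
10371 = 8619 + 1752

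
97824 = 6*16304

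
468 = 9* 52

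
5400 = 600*9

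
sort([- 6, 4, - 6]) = [-6, - 6, 4 ] 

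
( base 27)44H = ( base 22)665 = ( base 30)3BB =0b101111100001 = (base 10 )3041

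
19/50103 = 1/2637 = 0.00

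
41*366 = 15006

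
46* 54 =2484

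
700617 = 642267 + 58350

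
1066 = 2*533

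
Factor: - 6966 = -2^1*3^4*43^1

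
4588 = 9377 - 4789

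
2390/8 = 298+3/4 = 298.75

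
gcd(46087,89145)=1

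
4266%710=6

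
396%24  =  12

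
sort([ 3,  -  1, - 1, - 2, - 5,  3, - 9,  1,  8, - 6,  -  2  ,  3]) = [ - 9, - 6,-5,- 2,  -  2, - 1, - 1, 1,3,  3, 3  ,  8]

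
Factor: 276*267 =2^2 * 3^2*23^1*89^1 = 73692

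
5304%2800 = 2504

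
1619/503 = 3  +  110/503 = 3.22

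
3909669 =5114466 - 1204797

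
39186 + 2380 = 41566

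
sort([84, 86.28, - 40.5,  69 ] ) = [ - 40.5,  69,84, 86.28]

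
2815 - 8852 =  - 6037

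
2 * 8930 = 17860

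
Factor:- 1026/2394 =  -3/7=   -3^1*7^(-1 )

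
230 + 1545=1775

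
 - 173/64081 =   -  1 + 63908/64081 = - 0.00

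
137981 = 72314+65667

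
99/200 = 99/200 = 0.49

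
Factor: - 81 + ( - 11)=  -  92 = -2^2*23^1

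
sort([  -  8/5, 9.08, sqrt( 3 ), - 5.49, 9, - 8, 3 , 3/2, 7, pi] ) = [ - 8, - 5.49, - 8/5, 3/2, sqrt (3), 3, pi, 7, 9, 9.08] 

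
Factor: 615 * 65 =39975= 3^1*5^2*13^1*41^1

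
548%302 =246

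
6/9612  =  1/1602 =0.00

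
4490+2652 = 7142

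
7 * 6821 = 47747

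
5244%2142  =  960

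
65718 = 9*7302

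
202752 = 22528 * 9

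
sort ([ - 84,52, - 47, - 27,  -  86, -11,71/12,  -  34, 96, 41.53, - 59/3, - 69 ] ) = [ - 86,  -  84, - 69, - 47, - 34,-27, - 59/3,-11, 71/12, 41.53,52,96]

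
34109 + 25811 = 59920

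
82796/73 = 82796/73 = 1134.19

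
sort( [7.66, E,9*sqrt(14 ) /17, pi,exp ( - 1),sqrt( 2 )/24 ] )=[ sqrt( 2 )/24, exp ( - 1 ),9 * sqrt( 14) /17,E, pi, 7.66]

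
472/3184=59/398 = 0.15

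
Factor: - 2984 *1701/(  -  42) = 120852 = 2^2* 3^4*373^1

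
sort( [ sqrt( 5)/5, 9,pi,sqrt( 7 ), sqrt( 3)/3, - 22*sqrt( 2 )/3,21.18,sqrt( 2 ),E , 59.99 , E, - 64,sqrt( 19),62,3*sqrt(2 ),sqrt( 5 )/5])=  [ - 64,-22*sqrt(2 )/3 , sqrt(5) /5,  sqrt( 5 )/5,sqrt(  3) /3,sqrt( 2 ),sqrt(7),E, E,pi,3*sqrt( 2 ),sqrt(  19 ),9, 21.18,59.99, 62 ] 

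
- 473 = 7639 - 8112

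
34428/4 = 8607 = 8607.00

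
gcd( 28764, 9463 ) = 1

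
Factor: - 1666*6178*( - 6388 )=2^4 * 7^2*17^1*1597^1*3089^1 = 65748796624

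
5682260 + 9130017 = 14812277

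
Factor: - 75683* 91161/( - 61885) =6899337963/61885 = 3^2* 5^(-1) * 7^1*1447^1*12377^( - 1) * 75683^1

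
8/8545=8/8545 =0.00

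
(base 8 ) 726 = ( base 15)215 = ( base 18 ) 182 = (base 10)470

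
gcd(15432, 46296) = 15432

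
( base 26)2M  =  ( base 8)112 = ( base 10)74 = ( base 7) 134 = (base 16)4A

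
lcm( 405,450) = 4050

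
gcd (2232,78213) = 93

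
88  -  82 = 6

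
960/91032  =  40/3793 = 0.01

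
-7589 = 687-8276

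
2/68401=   2/68401=0.00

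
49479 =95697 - 46218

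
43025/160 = 268 + 29/32 = 268.91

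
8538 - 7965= 573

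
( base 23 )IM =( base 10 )436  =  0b110110100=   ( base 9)534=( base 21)KG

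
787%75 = 37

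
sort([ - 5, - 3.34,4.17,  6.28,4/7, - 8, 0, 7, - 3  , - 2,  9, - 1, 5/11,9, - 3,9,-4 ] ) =[ - 8, - 5, - 4, - 3.34, - 3, - 3, - 2,- 1,0,5/11,  4/7,4.17  ,  6.28 , 7,9, 9, 9]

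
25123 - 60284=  - 35161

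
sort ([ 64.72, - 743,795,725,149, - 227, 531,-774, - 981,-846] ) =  [ - 981, - 846, -774, - 743,  -  227,64.72,149,  531,  725,795]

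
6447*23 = 148281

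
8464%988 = 560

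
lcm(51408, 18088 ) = 976752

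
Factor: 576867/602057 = 3^1*37^1*5197^1*602057^ ( - 1) 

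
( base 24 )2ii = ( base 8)3102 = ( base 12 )b16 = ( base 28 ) 216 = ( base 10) 1602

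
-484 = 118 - 602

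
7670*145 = 1112150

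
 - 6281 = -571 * 11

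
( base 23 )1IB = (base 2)1110111010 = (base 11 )798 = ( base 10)954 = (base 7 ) 2532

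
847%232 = 151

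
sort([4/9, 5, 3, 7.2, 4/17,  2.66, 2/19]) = [2/19,4/17 , 4/9,2.66, 3, 5, 7.2 ]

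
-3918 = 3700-7618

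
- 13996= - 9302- 4694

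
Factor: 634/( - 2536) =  - 2^ ( - 2) = - 1/4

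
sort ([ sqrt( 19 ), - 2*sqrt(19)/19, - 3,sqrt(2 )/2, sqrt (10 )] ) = [ - 3, - 2*sqrt(19 )/19,sqrt(2)/2,sqrt(10),sqrt( 19 ) ]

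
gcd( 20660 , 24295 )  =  5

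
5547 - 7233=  - 1686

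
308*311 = 95788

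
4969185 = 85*58461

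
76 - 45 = 31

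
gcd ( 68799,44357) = 1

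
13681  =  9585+4096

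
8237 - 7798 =439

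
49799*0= 0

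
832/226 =416/113= 3.68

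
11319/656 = 11319/656 = 17.25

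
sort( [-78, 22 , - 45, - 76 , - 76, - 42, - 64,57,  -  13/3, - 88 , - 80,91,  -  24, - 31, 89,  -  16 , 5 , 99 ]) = [-88, - 80, - 78,-76,-76, - 64,- 45, - 42, - 31,-24, - 16,-13/3, 5 , 22, 57, 89,  91,99 ] 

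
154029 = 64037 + 89992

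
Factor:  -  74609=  - 74609^1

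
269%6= 5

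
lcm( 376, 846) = 3384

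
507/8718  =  169/2906  =  0.06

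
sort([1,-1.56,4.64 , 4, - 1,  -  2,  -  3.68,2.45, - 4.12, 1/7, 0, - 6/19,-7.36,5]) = [-7.36, - 4.12,- 3.68, -2, - 1.56,-1, - 6/19,0,1/7,1, 2.45,4,4.64, 5] 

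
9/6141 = 3/2047 = 0.00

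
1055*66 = 69630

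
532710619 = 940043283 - 407332664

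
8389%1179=136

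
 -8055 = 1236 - 9291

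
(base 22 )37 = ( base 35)23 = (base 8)111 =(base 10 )73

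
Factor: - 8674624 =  - 2^6*7^1*17^2 *67^1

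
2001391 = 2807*713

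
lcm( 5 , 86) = 430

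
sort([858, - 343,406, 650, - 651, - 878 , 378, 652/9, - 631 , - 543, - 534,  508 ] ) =[ - 878,-651, - 631, - 543, - 534, - 343 , 652/9, 378, 406, 508, 650, 858 ]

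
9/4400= 9/4400 = 0.00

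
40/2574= 20/1287=0.02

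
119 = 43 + 76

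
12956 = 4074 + 8882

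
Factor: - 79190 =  - 2^1*5^1 * 7919^1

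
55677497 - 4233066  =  51444431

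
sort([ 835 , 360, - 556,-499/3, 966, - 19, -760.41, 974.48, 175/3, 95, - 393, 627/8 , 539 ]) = [ - 760.41, - 556, - 393, - 499/3, - 19,175/3, 627/8,95,  360, 539,835 , 966, 974.48]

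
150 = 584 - 434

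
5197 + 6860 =12057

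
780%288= 204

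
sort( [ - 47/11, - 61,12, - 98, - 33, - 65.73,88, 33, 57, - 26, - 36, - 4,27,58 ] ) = [ - 98, - 65.73,-61, - 36, - 33,-26, - 47/11 ,- 4,12, 27,33, 57,58,88]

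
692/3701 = 692/3701 = 0.19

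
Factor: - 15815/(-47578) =2^( - 1 ) * 5^1*3163^1*23789^(-1 )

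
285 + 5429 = 5714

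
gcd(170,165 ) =5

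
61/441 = 61/441= 0.14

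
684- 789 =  - 105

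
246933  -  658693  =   - 411760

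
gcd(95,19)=19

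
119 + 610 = 729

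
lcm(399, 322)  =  18354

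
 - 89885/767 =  - 89885/767 = - 117.19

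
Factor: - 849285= -3^6 * 5^1*233^1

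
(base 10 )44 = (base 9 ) 48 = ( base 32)1c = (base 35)19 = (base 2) 101100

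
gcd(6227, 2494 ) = 1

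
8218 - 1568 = 6650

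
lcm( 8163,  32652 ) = 32652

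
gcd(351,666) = 9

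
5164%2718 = 2446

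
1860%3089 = 1860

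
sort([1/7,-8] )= [-8, 1/7]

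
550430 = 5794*95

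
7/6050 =7/6050 = 0.00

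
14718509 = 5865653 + 8852856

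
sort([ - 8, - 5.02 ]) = [-8, - 5.02]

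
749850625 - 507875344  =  241975281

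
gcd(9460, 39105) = 55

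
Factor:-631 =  - 631^1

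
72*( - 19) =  - 1368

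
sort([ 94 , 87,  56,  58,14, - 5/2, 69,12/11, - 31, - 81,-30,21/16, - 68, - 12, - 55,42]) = [ - 81, - 68,-55,  -  31, - 30, - 12, - 5/2, 12/11,21/16, 14,42 , 56,  58,  69, 87 , 94]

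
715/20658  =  65/1878 =0.03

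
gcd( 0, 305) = 305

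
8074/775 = 10 + 324/775 = 10.42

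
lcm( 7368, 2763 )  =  22104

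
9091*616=5600056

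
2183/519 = 4 + 107/519=4.21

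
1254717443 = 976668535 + 278048908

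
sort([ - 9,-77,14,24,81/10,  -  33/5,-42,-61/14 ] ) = [  -  77,-42, - 9,-33/5,-61/14,81/10,  14,24]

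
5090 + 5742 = 10832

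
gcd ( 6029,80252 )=1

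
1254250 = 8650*145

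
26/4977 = 26/4977 = 0.01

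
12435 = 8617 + 3818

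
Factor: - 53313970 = - 2^1*5^1*857^1*6221^1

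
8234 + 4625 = 12859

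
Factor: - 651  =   - 3^1*7^1*31^1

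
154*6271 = 965734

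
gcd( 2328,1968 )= 24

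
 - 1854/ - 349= 1854/349 = 5.31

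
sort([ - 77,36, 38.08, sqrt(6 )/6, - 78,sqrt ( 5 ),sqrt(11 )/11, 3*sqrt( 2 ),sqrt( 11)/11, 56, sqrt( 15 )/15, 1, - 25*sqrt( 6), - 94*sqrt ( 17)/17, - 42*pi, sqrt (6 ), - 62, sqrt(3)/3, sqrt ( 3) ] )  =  [ - 42*pi, - 78, - 77, - 62, - 25*sqrt( 6 ), - 94*sqrt ( 17)/17, sqrt (15 )/15,sqrt(11 )/11 , sqrt ( 11)/11, sqrt( 6 ) /6,sqrt( 3) /3, 1 , sqrt( 3),sqrt( 5),sqrt(6),  3*sqrt(2),36, 38.08, 56 ]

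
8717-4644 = 4073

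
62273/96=648+ 65/96 = 648.68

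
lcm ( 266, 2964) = 20748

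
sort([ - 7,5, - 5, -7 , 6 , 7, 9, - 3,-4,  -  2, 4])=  [ - 7,-7, - 5,  -  4,-3,-2, 4,5,  6, 7, 9 ] 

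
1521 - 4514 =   -  2993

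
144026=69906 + 74120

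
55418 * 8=443344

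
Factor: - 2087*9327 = - 19465449 = - 3^1*2087^1 * 3109^1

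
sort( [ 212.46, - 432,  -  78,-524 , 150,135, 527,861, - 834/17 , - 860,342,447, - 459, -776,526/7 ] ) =[ - 860, - 776 , - 524 , - 459,- 432, - 78, - 834/17,  526/7,135,150,212.46,342,447, 527, 861 ] 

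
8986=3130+5856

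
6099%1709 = 972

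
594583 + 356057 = 950640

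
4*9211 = 36844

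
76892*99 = 7612308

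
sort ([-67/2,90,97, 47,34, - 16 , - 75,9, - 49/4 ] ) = [- 75, - 67/2,  -  16, - 49/4, 9,  34,47,90,97]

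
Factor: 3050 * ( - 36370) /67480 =- 5546425/3374 =- 2^( - 1)*5^2*7^(-1)*61^1*241^(  -  1)*3637^1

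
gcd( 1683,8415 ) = 1683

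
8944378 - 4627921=4316457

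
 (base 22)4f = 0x67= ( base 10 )103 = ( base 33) 34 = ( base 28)3j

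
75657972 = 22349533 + 53308439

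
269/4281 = 269/4281= 0.06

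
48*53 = 2544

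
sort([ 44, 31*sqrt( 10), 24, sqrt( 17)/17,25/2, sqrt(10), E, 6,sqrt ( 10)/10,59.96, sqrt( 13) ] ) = [sqrt(17)/17,sqrt(10) /10,E,sqrt(10 ) , sqrt( 13 ), 6, 25/2,24,44, 59.96, 31* sqrt( 10)] 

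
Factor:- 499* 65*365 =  - 11838775 = - 5^2*13^1*73^1*499^1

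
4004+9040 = 13044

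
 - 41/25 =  - 41/25 = - 1.64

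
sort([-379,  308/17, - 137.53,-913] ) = [ - 913,-379, - 137.53,308/17 ]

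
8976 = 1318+7658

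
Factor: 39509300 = 2^2*5^2*395093^1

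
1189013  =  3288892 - 2099879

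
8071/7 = 1153 = 1153.00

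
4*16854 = 67416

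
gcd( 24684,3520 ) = 44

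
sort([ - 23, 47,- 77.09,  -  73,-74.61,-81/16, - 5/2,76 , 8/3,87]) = [-77.09, - 74.61,-73,-23,-81/16, - 5/2, 8/3, 47,76,  87 ]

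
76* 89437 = 6797212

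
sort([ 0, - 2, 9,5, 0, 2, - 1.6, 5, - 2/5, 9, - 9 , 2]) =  [-9, - 2, - 1.6, -2/5, 0, 0, 2,2,  5, 5,9, 9 ] 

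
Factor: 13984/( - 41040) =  - 46/135 =- 2^1*3^(-3 )*5^(  -  1 )*23^1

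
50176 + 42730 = 92906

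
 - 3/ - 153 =1/51 = 0.02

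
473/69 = 473/69 = 6.86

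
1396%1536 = 1396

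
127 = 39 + 88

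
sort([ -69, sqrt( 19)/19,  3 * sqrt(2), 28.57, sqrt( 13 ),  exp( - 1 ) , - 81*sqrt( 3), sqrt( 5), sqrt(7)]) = [ - 81*sqrt(3), - 69, sqrt( 19 )/19, exp ( - 1), sqrt(5 ), sqrt (7 ) , sqrt( 13 ),3*sqrt (2 ), 28.57]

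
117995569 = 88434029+29561540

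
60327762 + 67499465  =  127827227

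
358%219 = 139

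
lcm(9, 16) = 144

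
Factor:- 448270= - 2^1*5^1*23^1*1949^1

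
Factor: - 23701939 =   -  829^1*28591^1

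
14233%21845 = 14233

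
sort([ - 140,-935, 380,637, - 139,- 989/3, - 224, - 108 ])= [ - 935, - 989/3, -224, - 140, - 139, - 108 , 380,637]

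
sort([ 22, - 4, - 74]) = [ - 74, - 4, 22] 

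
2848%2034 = 814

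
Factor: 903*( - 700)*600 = - 2^5*3^2*5^4*7^2*43^1 = -379260000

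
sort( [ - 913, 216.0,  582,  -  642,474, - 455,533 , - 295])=[ - 913, - 642, - 455, - 295, 216.0,474,533, 582]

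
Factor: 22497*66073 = 3^1*7^1 * 7499^1*9439^1 = 1486444281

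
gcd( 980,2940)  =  980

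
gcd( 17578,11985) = 799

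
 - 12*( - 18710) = 224520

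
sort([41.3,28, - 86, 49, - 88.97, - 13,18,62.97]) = [ - 88.97,- 86, - 13,18, 28,41.3, 49,62.97]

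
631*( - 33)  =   - 20823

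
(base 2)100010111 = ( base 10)279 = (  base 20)DJ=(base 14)15d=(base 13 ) 186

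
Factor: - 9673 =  - 17^1*569^1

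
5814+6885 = 12699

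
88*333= 29304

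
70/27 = 70/27 = 2.59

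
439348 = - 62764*( - 7 ) 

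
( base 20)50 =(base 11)91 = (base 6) 244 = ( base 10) 100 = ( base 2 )1100100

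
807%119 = 93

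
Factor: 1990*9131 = 2^1 * 5^1*23^1* 199^1*397^1= 18170690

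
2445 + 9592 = 12037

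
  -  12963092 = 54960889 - 67923981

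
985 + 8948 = 9933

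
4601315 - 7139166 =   -  2537851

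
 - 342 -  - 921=579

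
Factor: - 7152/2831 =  - 48/19=- 2^4*3^1*19^ ( - 1)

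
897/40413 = 299/13471=0.02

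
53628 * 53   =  2842284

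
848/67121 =848/67121=0.01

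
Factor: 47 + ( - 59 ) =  - 2^2*3^1 = -  12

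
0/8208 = 0= 0.00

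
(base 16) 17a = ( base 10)378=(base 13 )231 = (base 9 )460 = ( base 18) 130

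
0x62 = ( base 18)58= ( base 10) 98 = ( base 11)8A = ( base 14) 70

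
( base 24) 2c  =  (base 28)24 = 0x3c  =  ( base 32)1s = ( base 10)60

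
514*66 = 33924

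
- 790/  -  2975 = 158/595 = 0.27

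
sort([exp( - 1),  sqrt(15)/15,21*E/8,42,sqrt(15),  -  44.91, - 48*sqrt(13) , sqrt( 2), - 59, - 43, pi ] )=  [ - 48*sqrt( 13), - 59,- 44.91, - 43 , sqrt(15)/15,exp( - 1 ), sqrt(2 ), pi,sqrt( 15), 21 * E/8 , 42] 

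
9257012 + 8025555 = 17282567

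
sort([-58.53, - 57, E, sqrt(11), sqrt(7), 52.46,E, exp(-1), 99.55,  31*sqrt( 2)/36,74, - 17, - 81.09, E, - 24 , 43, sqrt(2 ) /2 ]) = [ - 81.09, - 58.53, - 57, - 24, - 17,exp(-1),sqrt( 2 ) /2,31*sqrt(2) /36, sqrt(7) , E, E,  E,sqrt(11),43  ,  52.46,74, 99.55] 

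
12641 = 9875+2766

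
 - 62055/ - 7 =8865+0/1 = 8865.00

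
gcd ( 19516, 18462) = 34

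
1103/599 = 1 + 504/599 = 1.84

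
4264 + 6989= 11253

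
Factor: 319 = 11^1*29^1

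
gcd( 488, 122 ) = 122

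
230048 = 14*16432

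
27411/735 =9137/245 = 37.29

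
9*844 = 7596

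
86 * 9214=792404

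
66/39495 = 22/13165 = 0.00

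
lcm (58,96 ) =2784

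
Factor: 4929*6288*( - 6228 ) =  - 2^6*3^4 * 31^1*53^1*131^1*173^1= -193027841856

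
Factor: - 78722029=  - 8783^1*8963^1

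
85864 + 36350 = 122214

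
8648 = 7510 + 1138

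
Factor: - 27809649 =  -3^5*7^1*16349^1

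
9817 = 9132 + 685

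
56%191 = 56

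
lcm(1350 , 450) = 1350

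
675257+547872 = 1223129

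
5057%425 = 382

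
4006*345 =1382070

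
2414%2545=2414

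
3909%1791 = 327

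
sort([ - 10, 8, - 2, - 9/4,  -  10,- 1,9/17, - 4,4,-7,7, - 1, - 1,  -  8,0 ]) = [  -  10, -10,-8,-7,  -  4, - 9/4, - 2,-1,-1 ,- 1,  0,9/17,4, 7, 8] 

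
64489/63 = 1023 + 40/63 = 1023.63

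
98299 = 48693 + 49606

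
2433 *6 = 14598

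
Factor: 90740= 2^2*5^1*13^1*349^1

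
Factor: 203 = 7^1*29^1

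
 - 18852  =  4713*(-4 )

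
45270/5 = 9054 = 9054.00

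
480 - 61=419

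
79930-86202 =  - 6272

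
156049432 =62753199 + 93296233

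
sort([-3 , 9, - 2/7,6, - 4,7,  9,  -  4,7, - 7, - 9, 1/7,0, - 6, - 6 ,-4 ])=[-9, - 7, - 6, - 6,  -  4, - 4, - 4, - 3,- 2/7, 0,1/7, 6,7,7, 9, 9] 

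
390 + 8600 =8990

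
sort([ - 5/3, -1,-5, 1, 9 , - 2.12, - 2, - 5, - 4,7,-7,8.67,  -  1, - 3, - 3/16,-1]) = [-7, - 5, - 5, - 4, - 3, - 2.12, - 2, - 5/3, - 1,-1, - 1,-3/16,1, 7, 8.67 , 9 ] 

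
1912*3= 5736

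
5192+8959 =14151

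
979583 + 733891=1713474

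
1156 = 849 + 307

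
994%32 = 2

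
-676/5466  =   - 1 + 2395/2733 = - 0.12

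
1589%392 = 21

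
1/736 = 1/736 = 0.00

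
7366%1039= 93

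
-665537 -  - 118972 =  - 546565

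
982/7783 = 982/7783 = 0.13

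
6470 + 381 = 6851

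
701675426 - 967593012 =-265917586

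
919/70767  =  919/70767  =  0.01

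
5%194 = 5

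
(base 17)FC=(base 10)267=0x10B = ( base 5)2032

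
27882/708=4647/118 = 39.38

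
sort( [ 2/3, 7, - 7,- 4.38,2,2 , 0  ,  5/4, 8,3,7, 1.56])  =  [  -  7,-4.38,0, 2/3, 5/4,1.56,2,2,3, 7, 7,8]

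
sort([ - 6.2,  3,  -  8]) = [-8, - 6.2, 3 ]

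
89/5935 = 89/5935 = 0.01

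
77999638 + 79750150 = 157749788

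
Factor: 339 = 3^1 * 113^1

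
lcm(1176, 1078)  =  12936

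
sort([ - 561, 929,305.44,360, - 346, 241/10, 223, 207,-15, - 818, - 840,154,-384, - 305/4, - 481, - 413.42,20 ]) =[-840,-818, - 561, - 481,-413.42, - 384, - 346, - 305/4, - 15, 20  ,  241/10, 154, 207,223, 305.44 , 360,929 ] 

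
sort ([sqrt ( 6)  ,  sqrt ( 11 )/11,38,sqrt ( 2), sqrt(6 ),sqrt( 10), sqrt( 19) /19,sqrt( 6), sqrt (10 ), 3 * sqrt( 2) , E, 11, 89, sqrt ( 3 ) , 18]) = [ sqrt(19) /19 , sqrt( 11 ) /11,sqrt (2),sqrt ( 3), sqrt(6 ),sqrt (6),  sqrt( 6 ),E,sqrt (10),sqrt( 10), 3*sqrt (2) , 11 , 18, 38, 89 ]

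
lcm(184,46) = 184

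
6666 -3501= 3165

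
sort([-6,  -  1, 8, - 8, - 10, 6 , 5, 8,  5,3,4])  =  [ - 10, - 8,-6, - 1,3, 4, 5, 5,6, 8, 8]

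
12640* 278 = 3513920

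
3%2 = 1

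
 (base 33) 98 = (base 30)a5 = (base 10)305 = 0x131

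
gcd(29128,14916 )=44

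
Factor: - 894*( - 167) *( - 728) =  -  2^4*3^1*7^1*13^1*149^1*167^1 = - 108688944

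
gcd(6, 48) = 6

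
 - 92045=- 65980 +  - 26065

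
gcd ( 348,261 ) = 87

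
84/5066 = 42/2533 = 0.02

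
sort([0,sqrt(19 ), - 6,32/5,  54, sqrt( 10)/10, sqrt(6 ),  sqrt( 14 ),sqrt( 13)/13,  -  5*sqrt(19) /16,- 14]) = [ - 14, - 6 ,  -  5*sqrt(19)/16, 0,sqrt( 13 ) /13, sqrt (10)/10,sqrt ( 6), sqrt(14 ),  sqrt( 19),32/5, 54 ]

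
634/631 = 634/631 = 1.00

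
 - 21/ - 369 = 7/123  =  0.06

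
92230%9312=8422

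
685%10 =5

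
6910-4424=2486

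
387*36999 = 14318613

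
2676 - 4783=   -  2107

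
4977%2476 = 25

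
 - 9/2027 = - 1 + 2018/2027 = - 0.00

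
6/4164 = 1/694 = 0.00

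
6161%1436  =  417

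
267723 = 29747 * 9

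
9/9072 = 1/1008 = 0.00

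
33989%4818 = 263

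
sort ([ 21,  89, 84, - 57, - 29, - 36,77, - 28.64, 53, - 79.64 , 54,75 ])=[ - 79.64, - 57, - 36,-29,-28.64, 21, 53, 54,75, 77,84, 89] 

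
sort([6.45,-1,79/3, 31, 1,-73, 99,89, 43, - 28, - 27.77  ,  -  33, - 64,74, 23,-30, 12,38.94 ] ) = [ - 73,-64, - 33,-30, - 28,- 27.77 , - 1, 1, 6.45,12,  23, 79/3,31,38.94,43,74,89,99 ] 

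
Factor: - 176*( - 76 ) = 13376  =  2^6*11^1*19^1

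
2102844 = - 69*( - 30476)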